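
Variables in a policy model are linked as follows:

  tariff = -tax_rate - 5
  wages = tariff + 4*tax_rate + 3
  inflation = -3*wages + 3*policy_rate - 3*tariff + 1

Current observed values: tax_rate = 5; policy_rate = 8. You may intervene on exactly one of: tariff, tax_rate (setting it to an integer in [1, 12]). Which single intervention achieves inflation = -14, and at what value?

set tax_rate = 10

Intervening on tariff: inflation = -6*tariff - 44. Reaching -14 requires tariff = -5, outside [1, 12].
Intervening on tax_rate: with other inputs at their observed values, inflation = -6*tax_rate + 46. Solving for -14 gives tax_rate = 10, within [1, 12].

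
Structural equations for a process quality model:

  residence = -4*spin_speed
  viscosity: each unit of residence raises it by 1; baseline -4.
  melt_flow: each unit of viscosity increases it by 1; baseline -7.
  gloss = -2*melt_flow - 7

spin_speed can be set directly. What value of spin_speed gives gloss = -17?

Substituting into the viscosity equation gives viscosity = -4*spin_speed - 4.
melt_flow becomes -4*spin_speed - 11.
This gives gloss = 8*spin_speed + 15.
Solve 8*spin_speed + 15 = -17: spin_speed = (-17 - 15) / 8 = -4.

spin_speed = -4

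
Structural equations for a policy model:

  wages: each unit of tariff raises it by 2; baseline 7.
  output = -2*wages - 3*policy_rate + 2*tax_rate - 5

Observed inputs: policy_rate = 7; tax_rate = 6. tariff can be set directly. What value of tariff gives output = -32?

tariff = 1

Substituting into the output equation gives output = -4*tariff - 28.
Solve -4*tariff - 28 = -32: tariff = (-32 + 28) / -4 = 1.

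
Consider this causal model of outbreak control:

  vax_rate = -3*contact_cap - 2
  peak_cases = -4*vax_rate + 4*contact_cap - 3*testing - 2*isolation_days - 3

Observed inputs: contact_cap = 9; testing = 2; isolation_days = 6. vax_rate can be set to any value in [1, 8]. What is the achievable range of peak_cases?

Intervening on vax_rate fixes its value directly, overriding its dependence on contact_cap.
Substituting into the peak_cases equation gives peak_cases = -4*vax_rate + 15.
Linear in vax_rate, so extremes are at the endpoints: vax_rate = 1 gives peak_cases = 11; vax_rate = 8 gives peak_cases = -17.

-17 to 11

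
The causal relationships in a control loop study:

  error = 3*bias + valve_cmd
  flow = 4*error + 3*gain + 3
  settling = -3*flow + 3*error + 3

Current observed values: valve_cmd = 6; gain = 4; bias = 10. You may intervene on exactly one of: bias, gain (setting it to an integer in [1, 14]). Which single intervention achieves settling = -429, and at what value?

set gain = 11

Intervening on bias: settling = -27*bias - 96. Reaching -429 requires bias = 37/3, not an integer.
Intervening on gain: with other inputs at their observed values, settling = -9*gain - 330. Solving for -429 gives gain = 11, within [1, 14].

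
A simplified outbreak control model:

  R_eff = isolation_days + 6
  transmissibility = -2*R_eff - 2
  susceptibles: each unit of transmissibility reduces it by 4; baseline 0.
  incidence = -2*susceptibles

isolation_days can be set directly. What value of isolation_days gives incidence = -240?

isolation_days = 8

Substituting into the transmissibility equation gives transmissibility = -2*isolation_days - 14.
Substituting into the susceptibles equation gives susceptibles = 8*isolation_days + 56.
Substituting into the incidence equation gives incidence = -16*isolation_days - 112.
Solve -16*isolation_days - 112 = -240: isolation_days = (-240 + 112) / -16 = 8.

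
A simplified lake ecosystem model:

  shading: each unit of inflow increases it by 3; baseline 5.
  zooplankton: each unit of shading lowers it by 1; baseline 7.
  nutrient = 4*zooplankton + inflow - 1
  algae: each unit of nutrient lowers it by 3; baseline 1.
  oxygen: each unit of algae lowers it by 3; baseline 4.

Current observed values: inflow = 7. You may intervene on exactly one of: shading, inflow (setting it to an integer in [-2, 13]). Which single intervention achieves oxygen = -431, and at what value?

Intervening on shading: oxygen = -36*shading + 307. Reaching -431 requires shading = 41/2, not an integer.
Intervening on inflow: with other inputs at their observed values, oxygen = -99*inflow + 64. Solving for -431 gives inflow = 5, within [-2, 13].

set inflow = 5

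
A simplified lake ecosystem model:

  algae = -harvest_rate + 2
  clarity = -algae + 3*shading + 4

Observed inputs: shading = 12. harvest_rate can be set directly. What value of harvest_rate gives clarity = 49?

harvest_rate = 11

Substituting into the clarity equation gives clarity = harvest_rate + 38.
Solve harvest_rate + 38 = 49: harvest_rate = (49 - 38) / 1 = 11.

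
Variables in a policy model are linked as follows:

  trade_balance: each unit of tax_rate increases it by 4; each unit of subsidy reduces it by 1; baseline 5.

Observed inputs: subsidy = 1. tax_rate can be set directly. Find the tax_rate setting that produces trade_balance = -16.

Substituting into the trade_balance equation gives trade_balance = 4*tax_rate + 4.
Solve 4*tax_rate + 4 = -16: tax_rate = (-16 - 4) / 4 = -5.

tax_rate = -5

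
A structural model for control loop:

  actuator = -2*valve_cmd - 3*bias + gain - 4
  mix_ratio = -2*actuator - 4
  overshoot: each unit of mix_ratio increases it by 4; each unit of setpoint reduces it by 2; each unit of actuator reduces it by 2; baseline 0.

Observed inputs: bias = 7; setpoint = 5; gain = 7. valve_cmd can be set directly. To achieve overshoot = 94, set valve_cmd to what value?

valve_cmd = -3

Substituting into the actuator equation gives actuator = -2*valve_cmd - 18.
mix_ratio becomes 4*valve_cmd + 32.
Substituting into the overshoot equation gives overshoot = 20*valve_cmd + 154.
Solve 20*valve_cmd + 154 = 94: valve_cmd = (94 - 154) / 20 = -3.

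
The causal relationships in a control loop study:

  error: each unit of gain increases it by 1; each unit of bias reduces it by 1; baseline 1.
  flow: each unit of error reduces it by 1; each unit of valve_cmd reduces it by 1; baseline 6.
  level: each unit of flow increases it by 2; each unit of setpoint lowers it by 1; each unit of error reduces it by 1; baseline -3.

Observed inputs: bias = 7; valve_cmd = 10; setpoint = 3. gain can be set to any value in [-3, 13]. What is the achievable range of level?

Substituting into the error equation gives error = gain - 6.
Substituting into the flow equation gives flow = -gain + 2.
This gives level = -3*gain + 4.
Linear in gain, so extremes are at the endpoints: gain = -3 gives level = 13; gain = 13 gives level = -35.

-35 to 13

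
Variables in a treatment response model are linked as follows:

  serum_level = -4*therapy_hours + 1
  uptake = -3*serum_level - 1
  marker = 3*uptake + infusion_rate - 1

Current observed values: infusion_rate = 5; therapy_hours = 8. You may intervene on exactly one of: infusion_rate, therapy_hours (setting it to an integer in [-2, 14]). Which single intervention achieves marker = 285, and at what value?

Intervening on infusion_rate: with other inputs at their observed values, marker = infusion_rate + 275. Solving for 285 gives infusion_rate = 10, within [-2, 14].
Intervening on therapy_hours: marker = 36*therapy_hours - 8. Reaching 285 requires therapy_hours = 293/36, not an integer.

set infusion_rate = 10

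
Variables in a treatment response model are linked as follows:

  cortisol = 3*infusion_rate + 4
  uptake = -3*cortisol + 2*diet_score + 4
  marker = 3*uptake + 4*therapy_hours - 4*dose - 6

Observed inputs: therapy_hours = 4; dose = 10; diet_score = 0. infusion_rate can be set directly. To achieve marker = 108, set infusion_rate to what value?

Substituting into the uptake equation gives uptake = -9*infusion_rate - 8.
So marker = -27*infusion_rate - 54.
Solve -27*infusion_rate - 54 = 108: infusion_rate = (108 + 54) / -27 = -6.

infusion_rate = -6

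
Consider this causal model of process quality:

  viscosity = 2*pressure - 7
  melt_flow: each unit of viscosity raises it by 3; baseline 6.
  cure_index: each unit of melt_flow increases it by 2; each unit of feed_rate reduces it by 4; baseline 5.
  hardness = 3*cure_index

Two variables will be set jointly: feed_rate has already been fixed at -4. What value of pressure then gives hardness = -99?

With feed_rate held at -4:
Substituting into the melt_flow equation gives melt_flow = 6*pressure - 15.
This gives cure_index = 12*pressure - 9.
hardness becomes 36*pressure - 27.
Solve 36*pressure - 27 = -99: pressure = (-99 + 27) / 36 = -2.

pressure = -2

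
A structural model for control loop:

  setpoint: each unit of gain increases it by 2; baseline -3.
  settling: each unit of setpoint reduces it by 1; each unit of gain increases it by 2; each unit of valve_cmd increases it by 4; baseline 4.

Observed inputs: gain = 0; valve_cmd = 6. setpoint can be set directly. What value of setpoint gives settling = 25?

setpoint = 3

Intervening on setpoint fixes its value directly, overriding its dependence on gain.
Substituting into the settling equation gives settling = -setpoint + 28.
Solve -setpoint + 28 = 25: setpoint = (25 - 28) / -1 = 3.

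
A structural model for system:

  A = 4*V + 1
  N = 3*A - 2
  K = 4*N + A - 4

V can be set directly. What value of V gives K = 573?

Substituting into the N equation gives N = 12*V + 1.
So K = 52*V + 1.
Solve 52*V + 1 = 573: V = (573 - 1) / 52 = 11.

V = 11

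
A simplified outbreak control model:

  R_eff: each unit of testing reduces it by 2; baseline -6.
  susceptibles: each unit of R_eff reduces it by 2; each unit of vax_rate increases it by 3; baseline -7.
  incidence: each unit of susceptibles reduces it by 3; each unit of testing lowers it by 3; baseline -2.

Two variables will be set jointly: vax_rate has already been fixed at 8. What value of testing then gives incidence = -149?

testing = 4

With vax_rate held at 8:
Substituting into the susceptibles equation gives susceptibles = 4*testing + 29.
Substituting into the incidence equation gives incidence = -15*testing - 89.
Solve -15*testing - 89 = -149: testing = (-149 + 89) / -15 = 4.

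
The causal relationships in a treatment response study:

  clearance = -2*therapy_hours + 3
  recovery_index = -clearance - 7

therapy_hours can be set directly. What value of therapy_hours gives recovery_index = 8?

Substituting into the recovery_index equation gives recovery_index = 2*therapy_hours - 10.
Solve 2*therapy_hours - 10 = 8: therapy_hours = (8 + 10) / 2 = 9.

therapy_hours = 9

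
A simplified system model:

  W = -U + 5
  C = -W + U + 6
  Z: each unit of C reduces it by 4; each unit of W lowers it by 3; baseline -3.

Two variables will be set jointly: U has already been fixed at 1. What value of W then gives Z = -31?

With U held at 1:
Intervening on W fixes its value directly, overriding its dependence on U.
Substituting into the C equation gives C = -W + 7.
So Z = W - 31.
Solve W - 31 = -31: W = (-31 + 31) / 1 = 0.

W = 0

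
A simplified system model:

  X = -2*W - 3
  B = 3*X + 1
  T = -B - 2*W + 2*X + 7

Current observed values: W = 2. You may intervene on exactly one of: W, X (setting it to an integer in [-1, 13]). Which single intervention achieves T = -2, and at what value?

set X = 4

Intervening on W: the paths from W to T cancel (net effect zero), leaving T = 9; -2 is unreachable this way.
Intervening on X: with other inputs at their observed values, T = -X + 2. Solving for -2 gives X = 4, within [-1, 13].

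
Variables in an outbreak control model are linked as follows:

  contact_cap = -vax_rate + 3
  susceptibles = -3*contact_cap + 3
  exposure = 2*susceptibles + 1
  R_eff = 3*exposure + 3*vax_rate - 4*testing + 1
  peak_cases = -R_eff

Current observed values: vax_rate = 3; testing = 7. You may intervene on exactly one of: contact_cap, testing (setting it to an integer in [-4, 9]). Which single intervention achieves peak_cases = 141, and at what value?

Intervening on contact_cap: with other inputs at their observed values, peak_cases = 18*contact_cap - 3. Solving for 141 gives contact_cap = 8, within [-4, 9].
Intervening on testing: peak_cases = 4*testing - 31. Reaching 141 requires testing = 43, outside [-4, 9].

set contact_cap = 8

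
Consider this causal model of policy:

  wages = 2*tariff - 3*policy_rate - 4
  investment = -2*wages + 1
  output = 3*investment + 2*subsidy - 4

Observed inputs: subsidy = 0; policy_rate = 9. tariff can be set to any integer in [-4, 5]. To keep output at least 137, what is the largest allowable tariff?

tariff = 4

Substituting into the wages equation gives wages = 2*tariff - 31.
Substituting into the investment equation gives investment = -4*tariff + 63.
So output = -12*tariff + 185.
Require -12*tariff + 185 ≥ 137, so tariff ≤ 4.
The largest integer in [-4, 5] satisfying this is 4.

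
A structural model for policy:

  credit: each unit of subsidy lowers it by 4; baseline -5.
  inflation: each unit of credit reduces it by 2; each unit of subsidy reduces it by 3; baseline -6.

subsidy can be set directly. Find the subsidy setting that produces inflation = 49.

Substituting into the inflation equation gives inflation = 5*subsidy + 4.
Solve 5*subsidy + 4 = 49: subsidy = (49 - 4) / 5 = 9.

subsidy = 9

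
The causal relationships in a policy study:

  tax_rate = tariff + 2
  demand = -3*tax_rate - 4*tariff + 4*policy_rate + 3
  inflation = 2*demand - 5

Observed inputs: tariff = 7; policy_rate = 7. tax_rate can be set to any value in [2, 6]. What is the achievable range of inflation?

-35 to -11

Intervening on tax_rate fixes its value directly, overriding its dependence on tariff.
Substituting into the demand equation gives demand = -3*tax_rate + 3.
So inflation = -6*tax_rate + 1.
Linear in tax_rate, so extremes are at the endpoints: tax_rate = 2 gives inflation = -11; tax_rate = 6 gives inflation = -35.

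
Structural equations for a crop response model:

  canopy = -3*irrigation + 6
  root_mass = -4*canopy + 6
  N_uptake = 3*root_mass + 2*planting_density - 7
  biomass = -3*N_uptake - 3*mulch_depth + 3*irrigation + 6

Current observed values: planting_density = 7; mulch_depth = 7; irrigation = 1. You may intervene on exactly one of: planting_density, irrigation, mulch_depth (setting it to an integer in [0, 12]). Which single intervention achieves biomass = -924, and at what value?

set irrigation = 10

Intervening on planting_density: biomass = -6*planting_density + 63. Reaching -924 requires planting_density = 329/2, not an integer.
Intervening on irrigation: with other inputs at their observed values, biomass = -105*irrigation + 126. Solving for -924 gives irrigation = 10, within [0, 12].
Intervening on mulch_depth: biomass = -3*mulch_depth + 42. Reaching -924 requires mulch_depth = 322, outside [0, 12].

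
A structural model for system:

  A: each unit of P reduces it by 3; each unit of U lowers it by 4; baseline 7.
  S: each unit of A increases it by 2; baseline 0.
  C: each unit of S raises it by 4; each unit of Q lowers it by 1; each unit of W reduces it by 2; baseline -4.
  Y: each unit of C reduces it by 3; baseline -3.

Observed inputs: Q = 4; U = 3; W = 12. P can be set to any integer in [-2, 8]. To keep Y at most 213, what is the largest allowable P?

P = 0

Substituting into the A equation gives A = -3*P - 5.
Substituting into the S equation gives S = -6*P - 10.
Substituting into the C equation gives C = -24*P - 72.
This gives Y = 72*P + 213.
Require 72*P + 213 ≤ 213, so P ≤ 0.
The largest integer in [-2, 8] satisfying this is 0.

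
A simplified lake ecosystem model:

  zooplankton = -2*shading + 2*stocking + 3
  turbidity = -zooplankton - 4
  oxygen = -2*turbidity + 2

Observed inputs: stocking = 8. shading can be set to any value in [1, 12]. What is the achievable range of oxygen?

0 to 44

Substituting into the zooplankton equation gives zooplankton = -2*shading + 19.
Substituting into the turbidity equation gives turbidity = 2*shading - 23.
This gives oxygen = -4*shading + 48.
Linear in shading, so extremes are at the endpoints: shading = 1 gives oxygen = 44; shading = 12 gives oxygen = 0.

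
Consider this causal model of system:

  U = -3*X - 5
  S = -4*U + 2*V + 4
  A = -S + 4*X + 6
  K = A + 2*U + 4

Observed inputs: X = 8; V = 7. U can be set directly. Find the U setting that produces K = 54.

Intervening on U fixes its value directly, overriding its dependence on X.
Substituting into the S equation gives S = -4*U + 18.
This gives A = 4*U + 20.
K becomes 6*U + 24.
Solve 6*U + 24 = 54: U = (54 - 24) / 6 = 5.

U = 5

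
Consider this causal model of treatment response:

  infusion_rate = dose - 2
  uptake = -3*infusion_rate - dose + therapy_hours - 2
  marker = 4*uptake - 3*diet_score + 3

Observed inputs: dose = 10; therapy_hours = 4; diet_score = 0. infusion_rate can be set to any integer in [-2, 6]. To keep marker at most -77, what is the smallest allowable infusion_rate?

Intervening on infusion_rate fixes its value directly, overriding its dependence on dose.
Substituting into the uptake equation gives uptake = -3*infusion_rate - 8.
Substituting into the marker equation gives marker = -12*infusion_rate - 29.
Require -12*infusion_rate - 29 ≤ -77, so infusion_rate ≥ 4.
The smallest integer in [-2, 6] satisfying this is 4.

infusion_rate = 4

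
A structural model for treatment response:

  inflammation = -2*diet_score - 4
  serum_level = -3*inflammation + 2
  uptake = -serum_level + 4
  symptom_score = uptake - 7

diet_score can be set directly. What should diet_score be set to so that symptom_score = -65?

diet_score = 8

Substituting into the serum_level equation gives serum_level = 6*diet_score + 14.
Substituting into the uptake equation gives uptake = -6*diet_score - 10.
Substituting into the symptom_score equation gives symptom_score = -6*diet_score - 17.
Solve -6*diet_score - 17 = -65: diet_score = (-65 + 17) / -6 = 8.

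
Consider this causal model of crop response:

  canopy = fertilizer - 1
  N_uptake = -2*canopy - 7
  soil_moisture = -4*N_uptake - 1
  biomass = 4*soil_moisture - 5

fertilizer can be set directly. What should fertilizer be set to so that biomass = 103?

fertilizer = 1

Substituting into the N_uptake equation gives N_uptake = -2*fertilizer - 5.
Substituting into the soil_moisture equation gives soil_moisture = 8*fertilizer + 19.
Substituting into the biomass equation gives biomass = 32*fertilizer + 71.
Solve 32*fertilizer + 71 = 103: fertilizer = (103 - 71) / 32 = 1.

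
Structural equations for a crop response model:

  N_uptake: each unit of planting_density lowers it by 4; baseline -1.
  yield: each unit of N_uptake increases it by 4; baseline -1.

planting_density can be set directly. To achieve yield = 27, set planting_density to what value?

Substituting into the yield equation gives yield = -16*planting_density - 5.
Solve -16*planting_density - 5 = 27: planting_density = (27 + 5) / -16 = -2.

planting_density = -2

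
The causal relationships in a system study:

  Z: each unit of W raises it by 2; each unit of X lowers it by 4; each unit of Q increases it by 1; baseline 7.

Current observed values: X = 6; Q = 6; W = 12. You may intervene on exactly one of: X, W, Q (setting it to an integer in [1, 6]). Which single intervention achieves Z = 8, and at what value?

Intervening on X: Z = -4*X + 37. Reaching 8 requires X = 29/4, not an integer.
Intervening on W: Z = 2*W - 11. Reaching 8 requires W = 19/2, not an integer.
Intervening on Q: with other inputs at their observed values, Z = Q + 7. Solving for 8 gives Q = 1, within [1, 6].

set Q = 1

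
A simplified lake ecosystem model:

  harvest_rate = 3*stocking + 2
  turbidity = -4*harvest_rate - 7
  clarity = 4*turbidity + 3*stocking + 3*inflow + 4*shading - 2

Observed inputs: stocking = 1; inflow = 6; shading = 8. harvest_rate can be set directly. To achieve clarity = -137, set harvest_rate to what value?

harvest_rate = 10

Intervening on harvest_rate fixes its value directly, overriding its dependence on stocking.
Substituting into the clarity equation gives clarity = -16*harvest_rate + 23.
Solve -16*harvest_rate + 23 = -137: harvest_rate = (-137 - 23) / -16 = 10.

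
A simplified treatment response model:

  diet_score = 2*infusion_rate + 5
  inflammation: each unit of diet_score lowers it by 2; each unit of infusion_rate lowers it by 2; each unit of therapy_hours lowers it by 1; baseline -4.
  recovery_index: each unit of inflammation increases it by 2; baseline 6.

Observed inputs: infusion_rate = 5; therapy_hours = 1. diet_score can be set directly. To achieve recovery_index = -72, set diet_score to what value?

diet_score = 12

Intervening on diet_score fixes its value directly, overriding its dependence on infusion_rate.
Substituting into the inflammation equation gives inflammation = -2*diet_score - 15.
Substituting into the recovery_index equation gives recovery_index = -4*diet_score - 24.
Solve -4*diet_score - 24 = -72: diet_score = (-72 + 24) / -4 = 12.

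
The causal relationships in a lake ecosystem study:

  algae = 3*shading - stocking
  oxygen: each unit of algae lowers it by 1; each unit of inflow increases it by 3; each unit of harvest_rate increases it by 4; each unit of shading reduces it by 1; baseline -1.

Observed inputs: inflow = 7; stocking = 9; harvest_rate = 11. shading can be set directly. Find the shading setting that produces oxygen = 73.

shading = 0

Substituting into the algae equation gives algae = 3*shading - 9.
This gives oxygen = -4*shading + 73.
Solve -4*shading + 73 = 73: shading = (73 - 73) / -4 = 0.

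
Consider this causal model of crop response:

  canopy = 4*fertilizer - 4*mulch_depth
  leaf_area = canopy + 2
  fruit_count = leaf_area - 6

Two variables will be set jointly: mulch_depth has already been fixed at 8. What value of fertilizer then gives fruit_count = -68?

With mulch_depth held at 8:
Substituting into the canopy equation gives canopy = 4*fertilizer - 32.
So leaf_area = 4*fertilizer - 30.
Substituting into the fruit_count equation gives fruit_count = 4*fertilizer - 36.
Solve 4*fertilizer - 36 = -68: fertilizer = (-68 + 36) / 4 = -8.

fertilizer = -8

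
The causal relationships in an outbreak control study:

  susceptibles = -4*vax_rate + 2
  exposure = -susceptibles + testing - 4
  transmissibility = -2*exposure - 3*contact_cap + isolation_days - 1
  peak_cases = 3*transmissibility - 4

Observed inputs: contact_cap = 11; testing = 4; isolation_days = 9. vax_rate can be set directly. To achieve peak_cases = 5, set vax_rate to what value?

vax_rate = -3

Substituting into the exposure equation gives exposure = 4*vax_rate - 2.
Substituting into the transmissibility equation gives transmissibility = -8*vax_rate - 21.
So peak_cases = -24*vax_rate - 67.
Solve -24*vax_rate - 67 = 5: vax_rate = (5 + 67) / -24 = -3.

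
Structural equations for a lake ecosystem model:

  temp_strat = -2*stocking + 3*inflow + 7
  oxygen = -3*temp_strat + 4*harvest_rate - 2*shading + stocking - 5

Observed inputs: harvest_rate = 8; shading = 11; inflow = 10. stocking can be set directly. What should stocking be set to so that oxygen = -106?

stocking = 0

Substituting into the temp_strat equation gives temp_strat = -2*stocking + 37.
This gives oxygen = 7*stocking - 106.
Solve 7*stocking - 106 = -106: stocking = (-106 + 106) / 7 = 0.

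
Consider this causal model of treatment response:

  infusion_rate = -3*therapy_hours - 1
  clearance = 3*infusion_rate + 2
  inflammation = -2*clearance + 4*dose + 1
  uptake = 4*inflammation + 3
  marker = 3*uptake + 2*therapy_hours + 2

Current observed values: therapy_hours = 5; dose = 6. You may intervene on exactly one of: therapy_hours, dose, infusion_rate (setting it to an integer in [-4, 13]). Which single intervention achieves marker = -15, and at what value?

Intervening on therapy_hours: marker = 218*therapy_hours + 335. Reaching -15 requires therapy_hours = -175/109, not an integer.
Intervening on dose: marker = 48*dose + 1137. Reaching -15 requires dose = -24, outside [-4, 13].
Intervening on infusion_rate: with other inputs at their observed values, marker = -72*infusion_rate + 273. Solving for -15 gives infusion_rate = 4, within [-4, 13].

set infusion_rate = 4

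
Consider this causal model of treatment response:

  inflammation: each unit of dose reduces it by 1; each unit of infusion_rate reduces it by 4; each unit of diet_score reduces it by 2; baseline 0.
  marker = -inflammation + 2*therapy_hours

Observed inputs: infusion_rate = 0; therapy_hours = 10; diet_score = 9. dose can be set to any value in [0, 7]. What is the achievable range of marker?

38 to 45

Substituting into the inflammation equation gives inflammation = -dose - 18.
So marker = dose + 38.
Linear in dose, so extremes are at the endpoints: dose = 0 gives marker = 38; dose = 7 gives marker = 45.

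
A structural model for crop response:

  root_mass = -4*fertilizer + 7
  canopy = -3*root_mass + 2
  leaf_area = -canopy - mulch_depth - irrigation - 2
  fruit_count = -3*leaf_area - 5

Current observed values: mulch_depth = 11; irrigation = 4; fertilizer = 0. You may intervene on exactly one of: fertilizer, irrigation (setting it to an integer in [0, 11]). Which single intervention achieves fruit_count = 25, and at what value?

Intervening on fertilizer: with other inputs at their observed values, fruit_count = 36*fertilizer - 11. Solving for 25 gives fertilizer = 1, within [0, 11].
Intervening on irrigation: fruit_count = 3*irrigation - 23. Reaching 25 requires irrigation = 16, outside [0, 11].

set fertilizer = 1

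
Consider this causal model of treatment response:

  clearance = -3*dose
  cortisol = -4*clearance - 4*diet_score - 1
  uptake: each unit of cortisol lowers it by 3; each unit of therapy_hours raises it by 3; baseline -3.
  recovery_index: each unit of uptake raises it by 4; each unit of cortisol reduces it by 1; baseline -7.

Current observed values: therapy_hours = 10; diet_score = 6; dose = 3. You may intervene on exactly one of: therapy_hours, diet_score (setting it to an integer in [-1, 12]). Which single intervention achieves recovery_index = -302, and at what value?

Intervening on therapy_hours: recovery_index = 12*therapy_hours - 162. Reaching -302 requires therapy_hours = -35/3, not an integer.
Intervening on diet_score: with other inputs at their observed values, recovery_index = 52*diet_score - 354. Solving for -302 gives diet_score = 1, within [-1, 12].

set diet_score = 1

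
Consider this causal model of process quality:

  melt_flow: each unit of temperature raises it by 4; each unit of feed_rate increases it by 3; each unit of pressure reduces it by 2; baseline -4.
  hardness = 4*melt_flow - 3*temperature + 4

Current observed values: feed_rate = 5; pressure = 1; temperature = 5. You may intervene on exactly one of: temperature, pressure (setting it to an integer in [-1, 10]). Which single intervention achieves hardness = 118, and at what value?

set temperature = 6

Intervening on temperature: with other inputs at their observed values, hardness = 13*temperature + 40. Solving for 118 gives temperature = 6, within [-1, 10].
Intervening on pressure: hardness = -8*pressure + 113. Reaching 118 requires pressure = -5/8, not an integer.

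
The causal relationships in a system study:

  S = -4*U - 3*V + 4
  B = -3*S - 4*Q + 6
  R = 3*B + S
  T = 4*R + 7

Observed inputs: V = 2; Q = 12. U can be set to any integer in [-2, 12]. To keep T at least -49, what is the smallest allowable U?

U = 3

Substituting into the S equation gives S = -4*U - 2.
So B = 12*U - 36.
Substituting into the R equation gives R = 32*U - 110.
T becomes 128*U - 433.
Require 128*U - 433 ≥ -49, so U ≥ 3.
The smallest integer in [-2, 12] satisfying this is 3.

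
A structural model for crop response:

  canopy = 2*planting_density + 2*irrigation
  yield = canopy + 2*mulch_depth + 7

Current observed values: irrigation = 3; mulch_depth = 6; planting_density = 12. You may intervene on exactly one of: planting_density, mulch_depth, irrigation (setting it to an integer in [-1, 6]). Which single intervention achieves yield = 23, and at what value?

set planting_density = -1

Intervening on planting_density: with other inputs at their observed values, yield = 2*planting_density + 25. Solving for 23 gives planting_density = -1, within [-1, 6].
Intervening on mulch_depth: yield = 2*mulch_depth + 37. Reaching 23 requires mulch_depth = -7, outside [-1, 6].
Intervening on irrigation: yield = 2*irrigation + 43. Reaching 23 requires irrigation = -10, outside [-1, 6].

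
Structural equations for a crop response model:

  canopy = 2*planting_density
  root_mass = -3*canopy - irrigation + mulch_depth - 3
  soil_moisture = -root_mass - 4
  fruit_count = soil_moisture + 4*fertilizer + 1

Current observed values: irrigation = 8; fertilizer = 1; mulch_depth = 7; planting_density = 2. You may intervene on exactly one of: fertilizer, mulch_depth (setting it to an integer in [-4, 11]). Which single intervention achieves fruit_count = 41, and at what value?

Intervening on fertilizer: with other inputs at their observed values, fruit_count = 4*fertilizer + 13. Solving for 41 gives fertilizer = 7, within [-4, 11].
Intervening on mulch_depth: fruit_count = -mulch_depth + 24. Reaching 41 requires mulch_depth = -17, outside [-4, 11].

set fertilizer = 7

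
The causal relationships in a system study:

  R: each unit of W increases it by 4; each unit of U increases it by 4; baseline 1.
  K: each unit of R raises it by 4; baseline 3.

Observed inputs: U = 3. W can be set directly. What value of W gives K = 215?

Substituting into the R equation gives R = 4*W + 13.
Substituting into the K equation gives K = 16*W + 55.
Solve 16*W + 55 = 215: W = (215 - 55) / 16 = 10.

W = 10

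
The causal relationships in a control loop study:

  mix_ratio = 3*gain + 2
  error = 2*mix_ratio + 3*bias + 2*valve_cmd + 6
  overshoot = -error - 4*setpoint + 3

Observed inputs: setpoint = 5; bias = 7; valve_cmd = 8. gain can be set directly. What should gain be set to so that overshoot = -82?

gain = 3

Substituting into the error equation gives error = 6*gain + 47.
Substituting into the overshoot equation gives overshoot = -6*gain - 64.
Solve -6*gain - 64 = -82: gain = (-82 + 64) / -6 = 3.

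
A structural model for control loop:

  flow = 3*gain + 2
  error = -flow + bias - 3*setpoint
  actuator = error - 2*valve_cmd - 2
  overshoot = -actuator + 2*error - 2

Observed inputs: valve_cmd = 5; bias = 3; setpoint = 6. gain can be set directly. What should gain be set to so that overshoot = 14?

gain = -7

Substituting into the error equation gives error = -3*gain - 17.
So actuator = -3*gain - 29.
Substituting into the overshoot equation gives overshoot = -3*gain - 7.
Solve -3*gain - 7 = 14: gain = (14 + 7) / -3 = -7.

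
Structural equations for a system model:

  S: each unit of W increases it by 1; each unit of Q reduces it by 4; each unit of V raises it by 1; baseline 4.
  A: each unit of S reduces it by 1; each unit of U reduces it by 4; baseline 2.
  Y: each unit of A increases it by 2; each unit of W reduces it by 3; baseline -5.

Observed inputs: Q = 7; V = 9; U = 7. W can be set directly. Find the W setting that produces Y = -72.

W = 9

Substituting into the S equation gives S = W - 15.
A becomes -W - 11.
Substituting into the Y equation gives Y = -5*W - 27.
Solve -5*W - 27 = -72: W = (-72 + 27) / -5 = 9.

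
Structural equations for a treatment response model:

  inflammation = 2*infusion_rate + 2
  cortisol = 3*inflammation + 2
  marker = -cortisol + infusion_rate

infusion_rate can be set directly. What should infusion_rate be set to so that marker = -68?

Substituting into the cortisol equation gives cortisol = 6*infusion_rate + 8.
This gives marker = -5*infusion_rate - 8.
Solve -5*infusion_rate - 8 = -68: infusion_rate = (-68 + 8) / -5 = 12.

infusion_rate = 12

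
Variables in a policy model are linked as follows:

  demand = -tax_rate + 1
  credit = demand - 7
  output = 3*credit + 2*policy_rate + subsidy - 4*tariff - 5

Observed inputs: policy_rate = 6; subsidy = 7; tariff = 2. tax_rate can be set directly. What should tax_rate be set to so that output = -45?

tax_rate = 11

Substituting into the credit equation gives credit = -tax_rate - 6.
So output = -3*tax_rate - 12.
Solve -3*tax_rate - 12 = -45: tax_rate = (-45 + 12) / -3 = 11.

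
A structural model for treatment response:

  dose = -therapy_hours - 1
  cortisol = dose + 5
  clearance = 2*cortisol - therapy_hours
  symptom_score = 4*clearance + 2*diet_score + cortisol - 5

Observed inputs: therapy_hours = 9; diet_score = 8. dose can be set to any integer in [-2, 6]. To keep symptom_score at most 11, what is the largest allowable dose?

dose = -1

Intervening on dose fixes its value directly, overriding its dependence on therapy_hours.
Substituting into the clearance equation gives clearance = 2*dose + 1.
So symptom_score = 9*dose + 20.
Require 9*dose + 20 ≤ 11, so dose ≤ -1.
The largest integer in [-2, 6] satisfying this is -1.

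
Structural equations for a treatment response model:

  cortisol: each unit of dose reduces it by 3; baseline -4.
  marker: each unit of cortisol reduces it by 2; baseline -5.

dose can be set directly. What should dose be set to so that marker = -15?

Substituting into the marker equation gives marker = 6*dose + 3.
Solve 6*dose + 3 = -15: dose = (-15 - 3) / 6 = -3.

dose = -3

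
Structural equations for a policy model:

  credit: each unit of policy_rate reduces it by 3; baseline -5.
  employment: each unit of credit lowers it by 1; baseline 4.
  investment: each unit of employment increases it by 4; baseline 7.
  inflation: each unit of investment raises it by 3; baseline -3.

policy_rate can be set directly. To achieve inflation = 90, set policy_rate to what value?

policy_rate = -1

Substituting into the employment equation gives employment = 3*policy_rate + 9.
Substituting into the investment equation gives investment = 12*policy_rate + 43.
This gives inflation = 36*policy_rate + 126.
Solve 36*policy_rate + 126 = 90: policy_rate = (90 - 126) / 36 = -1.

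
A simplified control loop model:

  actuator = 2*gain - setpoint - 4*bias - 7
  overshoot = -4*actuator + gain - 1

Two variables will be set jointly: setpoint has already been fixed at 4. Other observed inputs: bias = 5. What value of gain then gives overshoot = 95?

gain = 4

With setpoint held at 4:
Substituting into the actuator equation gives actuator = 2*gain - 31.
Substituting into the overshoot equation gives overshoot = -7*gain + 123.
Solve -7*gain + 123 = 95: gain = (95 - 123) / -7 = 4.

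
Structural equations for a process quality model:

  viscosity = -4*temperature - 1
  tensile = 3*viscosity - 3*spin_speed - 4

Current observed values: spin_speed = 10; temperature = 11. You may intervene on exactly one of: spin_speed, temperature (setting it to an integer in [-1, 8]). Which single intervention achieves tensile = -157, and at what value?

set spin_speed = 6

Intervening on spin_speed: with other inputs at their observed values, tensile = -3*spin_speed - 139. Solving for -157 gives spin_speed = 6, within [-1, 8].
Intervening on temperature: tensile = -12*temperature - 37. Reaching -157 requires temperature = 10, outside [-1, 8].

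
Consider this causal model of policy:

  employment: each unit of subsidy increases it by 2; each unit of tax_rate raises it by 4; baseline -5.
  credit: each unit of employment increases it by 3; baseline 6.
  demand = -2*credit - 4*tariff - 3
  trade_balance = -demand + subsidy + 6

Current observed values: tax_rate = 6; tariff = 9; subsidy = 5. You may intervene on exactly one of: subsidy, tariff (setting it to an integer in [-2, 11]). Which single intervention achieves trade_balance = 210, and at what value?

Intervening on subsidy: with other inputs at their observed values, trade_balance = 13*subsidy + 171. Solving for 210 gives subsidy = 3, within [-2, 11].
Intervening on tariff: trade_balance = 4*tariff + 200. Reaching 210 requires tariff = 5/2, not an integer.

set subsidy = 3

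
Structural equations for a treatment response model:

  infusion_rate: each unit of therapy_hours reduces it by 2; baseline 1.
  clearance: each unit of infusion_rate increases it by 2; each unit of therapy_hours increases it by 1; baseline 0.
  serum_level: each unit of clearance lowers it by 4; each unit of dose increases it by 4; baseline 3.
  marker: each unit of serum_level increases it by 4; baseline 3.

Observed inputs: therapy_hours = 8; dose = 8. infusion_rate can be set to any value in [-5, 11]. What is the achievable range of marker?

Intervening on infusion_rate fixes its value directly, overriding its dependence on therapy_hours.
Substituting into the clearance equation gives clearance = 2*infusion_rate + 8.
Substituting into the serum_level equation gives serum_level = -8*infusion_rate + 3.
This gives marker = -32*infusion_rate + 15.
Linear in infusion_rate, so extremes are at the endpoints: infusion_rate = -5 gives marker = 175; infusion_rate = 11 gives marker = -337.

-337 to 175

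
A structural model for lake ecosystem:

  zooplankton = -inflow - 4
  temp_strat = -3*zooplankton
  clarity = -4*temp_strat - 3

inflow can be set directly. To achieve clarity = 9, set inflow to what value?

inflow = -5

Substituting into the temp_strat equation gives temp_strat = 3*inflow + 12.
So clarity = -12*inflow - 51.
Solve -12*inflow - 51 = 9: inflow = (9 + 51) / -12 = -5.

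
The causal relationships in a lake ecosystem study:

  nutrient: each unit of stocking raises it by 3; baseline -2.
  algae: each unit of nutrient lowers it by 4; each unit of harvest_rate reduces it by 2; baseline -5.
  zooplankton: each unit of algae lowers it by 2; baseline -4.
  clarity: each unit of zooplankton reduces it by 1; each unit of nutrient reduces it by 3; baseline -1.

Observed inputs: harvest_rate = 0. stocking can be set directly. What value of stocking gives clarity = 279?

stocking = -8

Substituting into the algae equation gives algae = -12*stocking + 3.
This gives zooplankton = 24*stocking - 10.
So clarity = -33*stocking + 15.
Solve -33*stocking + 15 = 279: stocking = (279 - 15) / -33 = -8.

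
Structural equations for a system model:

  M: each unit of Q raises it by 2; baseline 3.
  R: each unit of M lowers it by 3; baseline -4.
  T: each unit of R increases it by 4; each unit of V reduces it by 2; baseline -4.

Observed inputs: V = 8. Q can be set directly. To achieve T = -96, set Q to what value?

Q = 1

Substituting into the R equation gives R = -6*Q - 13.
So T = -24*Q - 72.
Solve -24*Q - 72 = -96: Q = (-96 + 72) / -24 = 1.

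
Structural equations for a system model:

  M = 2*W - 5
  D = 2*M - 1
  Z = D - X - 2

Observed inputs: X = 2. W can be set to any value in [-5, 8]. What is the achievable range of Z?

-35 to 17

Substituting into the D equation gives D = 4*W - 11.
Substituting into the Z equation gives Z = 4*W - 15.
Linear in W, so extremes are at the endpoints: W = -5 gives Z = -35; W = 8 gives Z = 17.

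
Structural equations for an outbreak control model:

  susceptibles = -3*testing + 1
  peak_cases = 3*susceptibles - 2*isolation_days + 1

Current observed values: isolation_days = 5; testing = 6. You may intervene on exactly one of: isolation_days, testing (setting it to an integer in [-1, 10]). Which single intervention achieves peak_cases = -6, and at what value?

set testing = 0

Intervening on isolation_days: peak_cases = -2*isolation_days - 50. Reaching -6 requires isolation_days = -22, outside [-1, 10].
Intervening on testing: with other inputs at their observed values, peak_cases = -9*testing - 6. Solving for -6 gives testing = 0, within [-1, 10].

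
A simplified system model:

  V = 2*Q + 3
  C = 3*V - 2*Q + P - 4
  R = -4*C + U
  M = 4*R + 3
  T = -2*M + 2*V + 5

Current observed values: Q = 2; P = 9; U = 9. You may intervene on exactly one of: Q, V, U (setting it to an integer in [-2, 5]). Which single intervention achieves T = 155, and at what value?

Intervening on Q: T = 132*Q + 381. Reaching 155 requires Q = -113/66, not an integer.
Intervening on V: with other inputs at their observed values, T = 98*V - 41. Solving for 155 gives V = 2, within [-2, 5].
Intervening on U: T = -8*U + 717. Reaching 155 requires U = 281/4, not an integer.

set V = 2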